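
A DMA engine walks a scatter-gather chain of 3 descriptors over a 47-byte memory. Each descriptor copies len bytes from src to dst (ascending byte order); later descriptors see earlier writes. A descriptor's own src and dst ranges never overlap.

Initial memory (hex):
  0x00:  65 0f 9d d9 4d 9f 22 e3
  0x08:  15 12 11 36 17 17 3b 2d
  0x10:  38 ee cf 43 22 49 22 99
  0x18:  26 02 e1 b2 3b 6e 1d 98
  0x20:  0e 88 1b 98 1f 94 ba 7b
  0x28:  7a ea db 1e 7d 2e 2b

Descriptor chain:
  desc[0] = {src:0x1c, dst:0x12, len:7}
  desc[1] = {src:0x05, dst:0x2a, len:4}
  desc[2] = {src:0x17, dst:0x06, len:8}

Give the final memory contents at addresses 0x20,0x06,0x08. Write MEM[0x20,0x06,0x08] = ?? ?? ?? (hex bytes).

MEM[0x20,0x06,0x08] = 0e 88 02

[0] 0x1c->0x12 len=7 : 3b 6e 1d 98 0e 88 1b
[1] 0x05->0x2a len=4 : 9f 22 e3 15
[2] 0x17->0x06 len=8 : 88 1b 02 e1 b2 3b 6e 1d
query mem[0x20]=0x0e, mem[0x06]=0x88, mem[0x08]=0x02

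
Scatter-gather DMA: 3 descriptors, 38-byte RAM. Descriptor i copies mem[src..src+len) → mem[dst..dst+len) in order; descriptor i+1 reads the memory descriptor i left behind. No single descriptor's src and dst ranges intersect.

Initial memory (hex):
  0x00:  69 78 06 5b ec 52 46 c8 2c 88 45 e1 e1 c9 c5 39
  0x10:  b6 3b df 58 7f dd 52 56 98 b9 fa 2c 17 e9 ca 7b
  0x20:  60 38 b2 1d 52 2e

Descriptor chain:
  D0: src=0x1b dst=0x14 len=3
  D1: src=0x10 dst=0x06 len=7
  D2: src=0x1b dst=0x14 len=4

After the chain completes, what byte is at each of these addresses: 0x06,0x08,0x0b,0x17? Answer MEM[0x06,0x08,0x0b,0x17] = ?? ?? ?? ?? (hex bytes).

MEM[0x06,0x08,0x0b,0x17] = b6 df 17 ca

[0] 0x1b->0x14 len=3 : 2c 17 e9
[1] 0x10->0x06 len=7 : b6 3b df 58 2c 17 e9
[2] 0x1b->0x14 len=4 : 2c 17 e9 ca
query mem[0x06]=0xb6, mem[0x08]=0xdf, mem[0x0b]=0x17, mem[0x17]=0xca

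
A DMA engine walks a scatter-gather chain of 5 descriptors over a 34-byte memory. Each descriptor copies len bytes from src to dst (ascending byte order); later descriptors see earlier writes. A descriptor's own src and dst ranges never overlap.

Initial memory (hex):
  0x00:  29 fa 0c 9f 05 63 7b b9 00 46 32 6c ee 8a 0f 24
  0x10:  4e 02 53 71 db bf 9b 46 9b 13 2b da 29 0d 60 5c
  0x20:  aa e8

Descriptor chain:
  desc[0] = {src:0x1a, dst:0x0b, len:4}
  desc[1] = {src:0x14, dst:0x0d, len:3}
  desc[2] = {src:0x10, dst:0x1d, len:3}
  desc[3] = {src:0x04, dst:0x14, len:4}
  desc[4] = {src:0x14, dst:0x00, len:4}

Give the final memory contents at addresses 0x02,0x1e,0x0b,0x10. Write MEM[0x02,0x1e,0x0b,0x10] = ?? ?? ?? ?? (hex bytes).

MEM[0x02,0x1e,0x0b,0x10] = 7b 02 2b 4e

#0 dst[0x0b+4] := {0x2b,0xda,0x29,0x0d}
#1 dst[0x0d+3] := {0xdb,0xbf,0x9b}
#2 dst[0x1d+3] := {0x4e,0x02,0x53}
#3 dst[0x14+4] := {0x05,0x63,0x7b,0xb9}
#4 dst[0x00+4] := {0x05,0x63,0x7b,0xb9}
query mem[0x02]=0x7b, mem[0x1e]=0x02, mem[0x0b]=0x2b, mem[0x10]=0x4e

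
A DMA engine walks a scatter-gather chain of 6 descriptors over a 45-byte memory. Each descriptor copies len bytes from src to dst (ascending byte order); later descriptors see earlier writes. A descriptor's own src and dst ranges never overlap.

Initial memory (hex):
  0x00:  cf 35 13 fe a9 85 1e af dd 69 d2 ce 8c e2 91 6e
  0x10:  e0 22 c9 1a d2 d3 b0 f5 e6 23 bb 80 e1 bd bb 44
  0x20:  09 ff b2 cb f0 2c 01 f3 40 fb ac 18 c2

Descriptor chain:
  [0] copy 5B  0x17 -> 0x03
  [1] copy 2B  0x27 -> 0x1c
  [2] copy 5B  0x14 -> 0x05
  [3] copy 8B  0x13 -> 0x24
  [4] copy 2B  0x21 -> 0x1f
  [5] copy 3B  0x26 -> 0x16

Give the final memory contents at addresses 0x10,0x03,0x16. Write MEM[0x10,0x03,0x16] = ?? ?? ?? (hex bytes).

[0] 0x17->0x03 len=5 : f5 e6 23 bb 80
[1] 0x27->0x1c len=2 : f3 40
[2] 0x14->0x05 len=5 : d2 d3 b0 f5 e6
[3] 0x13->0x24 len=8 : 1a d2 d3 b0 f5 e6 23 bb
[4] 0x21->0x1f len=2 : ff b2
[5] 0x26->0x16 len=3 : d3 b0 f5
query mem[0x10]=0xe0, mem[0x03]=0xf5, mem[0x16]=0xd3

MEM[0x10,0x03,0x16] = e0 f5 d3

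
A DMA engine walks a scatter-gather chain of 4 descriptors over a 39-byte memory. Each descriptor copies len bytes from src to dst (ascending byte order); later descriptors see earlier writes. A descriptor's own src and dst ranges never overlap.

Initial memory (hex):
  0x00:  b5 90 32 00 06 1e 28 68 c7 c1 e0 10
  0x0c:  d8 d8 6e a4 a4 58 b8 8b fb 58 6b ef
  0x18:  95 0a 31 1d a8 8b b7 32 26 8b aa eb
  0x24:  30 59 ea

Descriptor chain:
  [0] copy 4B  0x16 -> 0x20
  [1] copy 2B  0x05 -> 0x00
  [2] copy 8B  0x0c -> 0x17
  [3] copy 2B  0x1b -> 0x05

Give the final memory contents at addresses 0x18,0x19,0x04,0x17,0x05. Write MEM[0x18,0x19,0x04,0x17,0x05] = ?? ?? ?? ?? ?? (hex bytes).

D0: mem[0x20..0x23] <- [6b ef 95 0a]
D1: mem[0x00..0x01] <- [1e 28]
D2: mem[0x17..0x1e] <- [d8 d8 6e a4 a4 58 b8 8b]
D3: mem[0x05..0x06] <- [a4 58]
query mem[0x18]=0xd8, mem[0x19]=0x6e, mem[0x04]=0x06, mem[0x17]=0xd8, mem[0x05]=0xa4

MEM[0x18,0x19,0x04,0x17,0x05] = d8 6e 06 d8 a4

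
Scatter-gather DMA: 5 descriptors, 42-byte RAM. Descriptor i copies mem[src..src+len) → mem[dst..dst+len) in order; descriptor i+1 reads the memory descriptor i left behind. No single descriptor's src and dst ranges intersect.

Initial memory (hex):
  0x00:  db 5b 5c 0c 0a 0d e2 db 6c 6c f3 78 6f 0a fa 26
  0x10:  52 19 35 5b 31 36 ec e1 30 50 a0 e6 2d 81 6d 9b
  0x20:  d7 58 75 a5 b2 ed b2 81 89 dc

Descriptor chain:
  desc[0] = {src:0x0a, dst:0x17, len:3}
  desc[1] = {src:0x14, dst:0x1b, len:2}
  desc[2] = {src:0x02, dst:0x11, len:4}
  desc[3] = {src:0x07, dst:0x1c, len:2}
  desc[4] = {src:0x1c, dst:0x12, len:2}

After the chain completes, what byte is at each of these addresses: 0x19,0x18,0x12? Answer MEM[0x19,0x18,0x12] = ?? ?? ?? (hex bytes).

[0] 0x0a->0x17 len=3 : f3 78 6f
[1] 0x14->0x1b len=2 : 31 36
[2] 0x02->0x11 len=4 : 5c 0c 0a 0d
[3] 0x07->0x1c len=2 : db 6c
[4] 0x1c->0x12 len=2 : db 6c
query mem[0x19]=0x6f, mem[0x18]=0x78, mem[0x12]=0xdb

MEM[0x19,0x18,0x12] = 6f 78 db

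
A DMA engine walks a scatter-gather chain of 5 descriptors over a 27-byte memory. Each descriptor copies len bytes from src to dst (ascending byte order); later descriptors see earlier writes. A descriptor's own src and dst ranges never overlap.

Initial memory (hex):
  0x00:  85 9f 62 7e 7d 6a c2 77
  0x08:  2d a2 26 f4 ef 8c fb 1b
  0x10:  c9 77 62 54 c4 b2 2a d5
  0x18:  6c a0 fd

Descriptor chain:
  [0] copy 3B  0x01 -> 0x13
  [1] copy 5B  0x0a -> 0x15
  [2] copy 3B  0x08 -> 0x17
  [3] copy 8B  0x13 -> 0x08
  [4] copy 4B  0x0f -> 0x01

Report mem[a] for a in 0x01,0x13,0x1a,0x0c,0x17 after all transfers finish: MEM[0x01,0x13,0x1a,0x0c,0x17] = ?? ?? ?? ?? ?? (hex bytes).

  after D0: wrote 3B at 0x13 = 9f627e
  after D1: wrote 5B at 0x15 = 26f4ef8cfb
  after D2: wrote 3B at 0x17 = 2da226
  after D3: wrote 8B at 0x08 = 9f6226f42da226fd
  after D4: wrote 4B at 0x01 = fdc97762
query mem[0x01]=0xfd, mem[0x13]=0x9f, mem[0x1a]=0xfd, mem[0x0c]=0x2d, mem[0x17]=0x2d

MEM[0x01,0x13,0x1a,0x0c,0x17] = fd 9f fd 2d 2d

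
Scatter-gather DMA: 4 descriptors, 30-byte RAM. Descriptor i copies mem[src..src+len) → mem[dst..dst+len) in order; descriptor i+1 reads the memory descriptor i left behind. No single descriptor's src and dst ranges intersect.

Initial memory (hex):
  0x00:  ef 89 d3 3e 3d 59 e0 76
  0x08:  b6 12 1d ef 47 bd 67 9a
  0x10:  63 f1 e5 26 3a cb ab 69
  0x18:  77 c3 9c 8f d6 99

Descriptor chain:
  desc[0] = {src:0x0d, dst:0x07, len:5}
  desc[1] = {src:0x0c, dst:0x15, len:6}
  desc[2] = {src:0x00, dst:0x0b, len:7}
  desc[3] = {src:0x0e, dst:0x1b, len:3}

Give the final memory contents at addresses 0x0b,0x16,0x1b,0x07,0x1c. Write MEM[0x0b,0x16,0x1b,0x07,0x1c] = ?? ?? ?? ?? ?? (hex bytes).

MEM[0x0b,0x16,0x1b,0x07,0x1c] = ef bd 3e bd 3d

#0 dst[0x07+5] := {0xbd,0x67,0x9a,0x63,0xf1}
#1 dst[0x15+6] := {0x47,0xbd,0x67,0x9a,0x63,0xf1}
#2 dst[0x0b+7] := {0xef,0x89,0xd3,0x3e,0x3d,0x59,0xe0}
#3 dst[0x1b+3] := {0x3e,0x3d,0x59}
query mem[0x0b]=0xef, mem[0x16]=0xbd, mem[0x1b]=0x3e, mem[0x07]=0xbd, mem[0x1c]=0x3d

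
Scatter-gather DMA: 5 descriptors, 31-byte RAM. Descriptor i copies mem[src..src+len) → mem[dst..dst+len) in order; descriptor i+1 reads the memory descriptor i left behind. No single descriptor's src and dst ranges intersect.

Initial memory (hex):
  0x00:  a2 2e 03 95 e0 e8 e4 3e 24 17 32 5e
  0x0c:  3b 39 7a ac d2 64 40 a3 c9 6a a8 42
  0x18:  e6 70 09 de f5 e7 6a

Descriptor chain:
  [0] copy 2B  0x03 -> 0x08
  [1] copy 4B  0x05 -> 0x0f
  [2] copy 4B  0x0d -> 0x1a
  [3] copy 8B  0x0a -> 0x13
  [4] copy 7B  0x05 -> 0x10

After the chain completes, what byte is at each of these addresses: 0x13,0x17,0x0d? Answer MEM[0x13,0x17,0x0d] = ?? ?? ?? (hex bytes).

#0 dst[0x08+2] := {0x95,0xe0}
#1 dst[0x0f+4] := {0xe8,0xe4,0x3e,0x95}
#2 dst[0x1a+4] := {0x39,0x7a,0xe8,0xe4}
#3 dst[0x13+8] := {0x32,0x5e,0x3b,0x39,0x7a,0xe8,0xe4,0x3e}
#4 dst[0x10+7] := {0xe8,0xe4,0x3e,0x95,0xe0,0x32,0x5e}
query mem[0x13]=0x95, mem[0x17]=0x7a, mem[0x0d]=0x39

MEM[0x13,0x17,0x0d] = 95 7a 39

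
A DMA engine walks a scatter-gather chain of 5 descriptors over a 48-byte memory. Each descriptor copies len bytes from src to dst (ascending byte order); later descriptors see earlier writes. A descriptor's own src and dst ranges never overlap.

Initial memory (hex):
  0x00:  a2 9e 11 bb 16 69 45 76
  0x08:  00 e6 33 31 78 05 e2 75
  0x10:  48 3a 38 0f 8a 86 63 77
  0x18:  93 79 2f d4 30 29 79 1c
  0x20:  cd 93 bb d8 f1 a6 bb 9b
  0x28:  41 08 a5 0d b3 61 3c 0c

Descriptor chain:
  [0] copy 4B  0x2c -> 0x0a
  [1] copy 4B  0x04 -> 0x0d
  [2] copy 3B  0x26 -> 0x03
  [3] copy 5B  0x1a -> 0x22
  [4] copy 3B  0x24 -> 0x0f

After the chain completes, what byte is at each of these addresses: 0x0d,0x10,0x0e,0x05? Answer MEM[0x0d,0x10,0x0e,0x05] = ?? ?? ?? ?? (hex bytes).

#0 dst[0x0a+4] := {0xb3,0x61,0x3c,0x0c}
#1 dst[0x0d+4] := {0x16,0x69,0x45,0x76}
#2 dst[0x03+3] := {0xbb,0x9b,0x41}
#3 dst[0x22+5] := {0x2f,0xd4,0x30,0x29,0x79}
#4 dst[0x0f+3] := {0x30,0x29,0x79}
query mem[0x0d]=0x16, mem[0x10]=0x29, mem[0x0e]=0x69, mem[0x05]=0x41

MEM[0x0d,0x10,0x0e,0x05] = 16 29 69 41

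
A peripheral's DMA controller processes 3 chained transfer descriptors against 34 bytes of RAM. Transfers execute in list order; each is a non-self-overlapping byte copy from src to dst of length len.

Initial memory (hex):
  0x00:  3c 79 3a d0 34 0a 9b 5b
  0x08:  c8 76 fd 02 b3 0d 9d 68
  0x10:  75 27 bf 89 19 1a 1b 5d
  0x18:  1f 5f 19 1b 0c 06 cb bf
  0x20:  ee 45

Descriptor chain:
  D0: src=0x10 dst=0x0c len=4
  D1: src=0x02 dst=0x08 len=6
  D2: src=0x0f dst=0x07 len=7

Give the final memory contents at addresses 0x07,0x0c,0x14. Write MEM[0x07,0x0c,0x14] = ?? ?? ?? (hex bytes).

  after D0: wrote 4B at 0x0c = 7527bf89
  after D1: wrote 6B at 0x08 = 3ad0340a9b5b
  after D2: wrote 7B at 0x07 = 897527bf89191a
query mem[0x07]=0x89, mem[0x0c]=0x19, mem[0x14]=0x19

MEM[0x07,0x0c,0x14] = 89 19 19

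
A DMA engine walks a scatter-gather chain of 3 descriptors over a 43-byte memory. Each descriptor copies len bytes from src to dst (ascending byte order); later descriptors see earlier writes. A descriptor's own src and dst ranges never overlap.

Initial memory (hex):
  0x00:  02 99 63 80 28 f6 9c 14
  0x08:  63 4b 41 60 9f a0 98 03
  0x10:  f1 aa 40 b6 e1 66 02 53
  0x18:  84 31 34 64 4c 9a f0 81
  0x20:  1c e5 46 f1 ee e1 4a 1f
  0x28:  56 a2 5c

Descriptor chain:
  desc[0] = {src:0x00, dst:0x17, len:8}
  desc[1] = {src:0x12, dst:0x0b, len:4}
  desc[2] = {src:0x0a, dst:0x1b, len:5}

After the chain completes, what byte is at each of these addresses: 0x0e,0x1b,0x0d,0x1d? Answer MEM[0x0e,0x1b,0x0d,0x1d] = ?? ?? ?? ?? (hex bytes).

D0: mem[0x17..0x1e] <- [02 99 63 80 28 f6 9c 14]
D1: mem[0x0b..0x0e] <- [40 b6 e1 66]
D2: mem[0x1b..0x1f] <- [41 40 b6 e1 66]
query mem[0x0e]=0x66, mem[0x1b]=0x41, mem[0x0d]=0xe1, mem[0x1d]=0xb6

MEM[0x0e,0x1b,0x0d,0x1d] = 66 41 e1 b6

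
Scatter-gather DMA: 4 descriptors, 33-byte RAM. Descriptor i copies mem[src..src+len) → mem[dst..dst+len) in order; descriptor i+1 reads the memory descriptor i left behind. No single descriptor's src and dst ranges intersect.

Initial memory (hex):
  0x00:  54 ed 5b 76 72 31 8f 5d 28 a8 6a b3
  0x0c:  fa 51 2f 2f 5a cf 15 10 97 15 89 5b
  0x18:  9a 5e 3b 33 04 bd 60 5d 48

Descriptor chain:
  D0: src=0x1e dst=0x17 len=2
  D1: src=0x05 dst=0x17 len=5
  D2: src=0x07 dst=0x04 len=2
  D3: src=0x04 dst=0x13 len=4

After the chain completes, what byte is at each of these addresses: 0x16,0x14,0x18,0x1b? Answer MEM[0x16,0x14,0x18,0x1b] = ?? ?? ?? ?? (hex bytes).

MEM[0x16,0x14,0x18,0x1b] = 5d 28 8f a8

  after D0: wrote 2B at 0x17 = 605d
  after D1: wrote 5B at 0x17 = 318f5d28a8
  after D2: wrote 2B at 0x04 = 5d28
  after D3: wrote 4B at 0x13 = 5d288f5d
query mem[0x16]=0x5d, mem[0x14]=0x28, mem[0x18]=0x8f, mem[0x1b]=0xa8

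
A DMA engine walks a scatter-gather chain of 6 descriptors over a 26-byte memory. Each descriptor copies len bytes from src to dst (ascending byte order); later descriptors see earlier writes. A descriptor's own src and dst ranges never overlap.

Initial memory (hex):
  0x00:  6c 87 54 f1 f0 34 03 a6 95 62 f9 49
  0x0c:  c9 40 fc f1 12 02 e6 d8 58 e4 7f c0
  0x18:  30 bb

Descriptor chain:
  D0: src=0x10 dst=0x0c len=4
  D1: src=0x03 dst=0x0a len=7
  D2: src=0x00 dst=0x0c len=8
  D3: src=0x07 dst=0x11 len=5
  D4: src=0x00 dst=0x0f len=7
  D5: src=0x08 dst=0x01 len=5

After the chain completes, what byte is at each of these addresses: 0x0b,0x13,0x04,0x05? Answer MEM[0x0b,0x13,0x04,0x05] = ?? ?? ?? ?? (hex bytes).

MEM[0x0b,0x13,0x04,0x05] = f0 f0 f0 6c

  after D0: wrote 4B at 0x0c = 1202e6d8
  after D1: wrote 7B at 0x0a = f1f03403a69562
  after D2: wrote 8B at 0x0c = 6c8754f1f03403a6
  after D3: wrote 5B at 0x11 = a69562f1f0
  after D4: wrote 7B at 0x0f = 6c8754f1f03403
  after D5: wrote 5B at 0x01 = 9562f1f06c
query mem[0x0b]=0xf0, mem[0x13]=0xf0, mem[0x04]=0xf0, mem[0x05]=0x6c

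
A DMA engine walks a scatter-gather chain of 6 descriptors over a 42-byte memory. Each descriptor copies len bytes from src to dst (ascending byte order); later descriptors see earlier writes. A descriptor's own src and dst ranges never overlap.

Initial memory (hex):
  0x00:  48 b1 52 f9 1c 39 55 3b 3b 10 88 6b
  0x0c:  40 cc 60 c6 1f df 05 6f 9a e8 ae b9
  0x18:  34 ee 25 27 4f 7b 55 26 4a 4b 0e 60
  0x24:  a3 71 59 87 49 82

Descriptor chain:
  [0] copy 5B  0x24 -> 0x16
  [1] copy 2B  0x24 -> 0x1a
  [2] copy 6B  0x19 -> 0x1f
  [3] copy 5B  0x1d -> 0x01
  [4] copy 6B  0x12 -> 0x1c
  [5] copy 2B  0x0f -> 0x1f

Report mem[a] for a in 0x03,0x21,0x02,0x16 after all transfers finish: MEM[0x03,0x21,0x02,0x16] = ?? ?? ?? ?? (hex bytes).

D0: mem[0x16..0x1a] <- [a3 71 59 87 49]
D1: mem[0x1a..0x1b] <- [a3 71]
D2: mem[0x1f..0x24] <- [87 a3 71 4f 7b 55]
D3: mem[0x01..0x05] <- [7b 55 87 a3 71]
D4: mem[0x1c..0x21] <- [05 6f 9a e8 a3 71]
D5: mem[0x1f..0x20] <- [c6 1f]
query mem[0x03]=0x87, mem[0x21]=0x71, mem[0x02]=0x55, mem[0x16]=0xa3

MEM[0x03,0x21,0x02,0x16] = 87 71 55 a3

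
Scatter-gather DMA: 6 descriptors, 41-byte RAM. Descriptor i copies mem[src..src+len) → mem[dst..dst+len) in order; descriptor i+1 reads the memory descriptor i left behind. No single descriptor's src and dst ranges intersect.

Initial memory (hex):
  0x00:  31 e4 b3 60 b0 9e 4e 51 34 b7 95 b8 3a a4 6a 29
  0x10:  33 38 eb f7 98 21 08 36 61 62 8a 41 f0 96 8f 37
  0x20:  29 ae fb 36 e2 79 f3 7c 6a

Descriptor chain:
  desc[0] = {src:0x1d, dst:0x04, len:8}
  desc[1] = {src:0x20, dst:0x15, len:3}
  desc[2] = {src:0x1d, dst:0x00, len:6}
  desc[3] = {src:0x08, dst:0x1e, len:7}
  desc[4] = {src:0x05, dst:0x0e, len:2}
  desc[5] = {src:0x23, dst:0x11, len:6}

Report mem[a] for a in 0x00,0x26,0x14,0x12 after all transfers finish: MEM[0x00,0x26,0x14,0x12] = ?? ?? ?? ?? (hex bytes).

MEM[0x00,0x26,0x14,0x12] = 96 f3 f3 6a

  after D0: wrote 8B at 0x04 = 968f3729aefb36e2
  after D1: wrote 3B at 0x15 = 29aefb
  after D2: wrote 6B at 0x00 = 968f3729aefb
  after D3: wrote 7B at 0x1e = aefb36e23aa46a
  after D4: wrote 2B at 0x0e = fb37
  after D5: wrote 6B at 0x11 = a46a79f37c6a
query mem[0x00]=0x96, mem[0x26]=0xf3, mem[0x14]=0xf3, mem[0x12]=0x6a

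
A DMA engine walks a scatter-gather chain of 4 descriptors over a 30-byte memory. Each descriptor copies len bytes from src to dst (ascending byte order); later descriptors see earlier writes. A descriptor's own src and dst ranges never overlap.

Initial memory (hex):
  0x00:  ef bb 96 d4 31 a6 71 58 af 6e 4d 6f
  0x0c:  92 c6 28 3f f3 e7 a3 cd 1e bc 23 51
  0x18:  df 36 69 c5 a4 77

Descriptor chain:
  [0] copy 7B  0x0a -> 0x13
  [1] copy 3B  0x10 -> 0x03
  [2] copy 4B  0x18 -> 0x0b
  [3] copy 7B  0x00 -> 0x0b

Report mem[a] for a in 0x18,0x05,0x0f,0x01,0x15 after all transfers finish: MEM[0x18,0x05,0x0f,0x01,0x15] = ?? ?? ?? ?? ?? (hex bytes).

[0] 0x0a->0x13 len=7 : 4d 6f 92 c6 28 3f f3
[1] 0x10->0x03 len=3 : f3 e7 a3
[2] 0x18->0x0b len=4 : 3f f3 69 c5
[3] 0x00->0x0b len=7 : ef bb 96 f3 e7 a3 71
query mem[0x18]=0x3f, mem[0x05]=0xa3, mem[0x0f]=0xe7, mem[0x01]=0xbb, mem[0x15]=0x92

MEM[0x18,0x05,0x0f,0x01,0x15] = 3f a3 e7 bb 92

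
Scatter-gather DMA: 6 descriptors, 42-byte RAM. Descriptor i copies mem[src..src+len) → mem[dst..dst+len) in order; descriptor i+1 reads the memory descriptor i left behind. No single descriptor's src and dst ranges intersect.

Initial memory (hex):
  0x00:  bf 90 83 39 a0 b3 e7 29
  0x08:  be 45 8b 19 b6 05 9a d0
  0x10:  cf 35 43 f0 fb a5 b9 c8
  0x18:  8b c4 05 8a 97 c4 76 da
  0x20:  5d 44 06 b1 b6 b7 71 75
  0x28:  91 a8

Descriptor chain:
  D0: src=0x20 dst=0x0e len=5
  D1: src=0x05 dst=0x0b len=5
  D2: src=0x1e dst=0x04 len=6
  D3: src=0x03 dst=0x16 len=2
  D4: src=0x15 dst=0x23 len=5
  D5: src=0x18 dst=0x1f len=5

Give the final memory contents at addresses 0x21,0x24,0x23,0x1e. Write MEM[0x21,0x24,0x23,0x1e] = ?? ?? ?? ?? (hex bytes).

  after D0: wrote 5B at 0x0e = 5d4406b1b6
  after D1: wrote 5B at 0x0b = b3e729be45
  after D2: wrote 6B at 0x04 = 76da5d4406b1
  after D3: wrote 2B at 0x16 = 3976
  after D4: wrote 5B at 0x23 = a539768bc4
  after D5: wrote 5B at 0x1f = 8bc4058a97
query mem[0x21]=0x05, mem[0x24]=0x39, mem[0x23]=0x97, mem[0x1e]=0x76

MEM[0x21,0x24,0x23,0x1e] = 05 39 97 76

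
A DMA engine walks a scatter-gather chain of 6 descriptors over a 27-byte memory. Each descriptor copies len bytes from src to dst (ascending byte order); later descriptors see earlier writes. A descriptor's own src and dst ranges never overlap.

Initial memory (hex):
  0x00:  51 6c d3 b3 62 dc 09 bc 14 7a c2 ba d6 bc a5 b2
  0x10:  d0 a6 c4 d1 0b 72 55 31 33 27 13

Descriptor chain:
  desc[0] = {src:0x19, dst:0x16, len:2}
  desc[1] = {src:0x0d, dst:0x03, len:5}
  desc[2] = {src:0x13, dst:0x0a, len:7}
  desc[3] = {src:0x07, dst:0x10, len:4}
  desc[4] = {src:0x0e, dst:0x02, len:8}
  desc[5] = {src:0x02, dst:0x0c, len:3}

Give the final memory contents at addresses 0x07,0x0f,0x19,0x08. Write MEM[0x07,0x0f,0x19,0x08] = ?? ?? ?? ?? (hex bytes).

MEM[0x07,0x0f,0x19,0x08] = d1 33 27 0b

  after D0: wrote 2B at 0x16 = 2713
  after D1: wrote 5B at 0x03 = bca5b2d0a6
  after D2: wrote 7B at 0x0a = d10b7227133327
  after D3: wrote 4B at 0x10 = a6147ad1
  after D4: wrote 8B at 0x02 = 1333a6147ad10b72
  after D5: wrote 3B at 0x0c = 1333a6
query mem[0x07]=0xd1, mem[0x0f]=0x33, mem[0x19]=0x27, mem[0x08]=0x0b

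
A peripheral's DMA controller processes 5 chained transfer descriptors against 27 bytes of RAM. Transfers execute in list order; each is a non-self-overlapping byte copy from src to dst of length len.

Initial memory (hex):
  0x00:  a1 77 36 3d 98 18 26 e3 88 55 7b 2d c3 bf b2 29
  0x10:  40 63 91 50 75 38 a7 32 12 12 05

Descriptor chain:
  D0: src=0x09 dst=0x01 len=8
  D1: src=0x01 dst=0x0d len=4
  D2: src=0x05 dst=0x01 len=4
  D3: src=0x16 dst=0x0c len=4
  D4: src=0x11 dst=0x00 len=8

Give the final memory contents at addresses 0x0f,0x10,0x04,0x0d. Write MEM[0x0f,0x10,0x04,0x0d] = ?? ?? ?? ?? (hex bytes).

D0: mem[0x01..0x08] <- [55 7b 2d c3 bf b2 29 40]
D1: mem[0x0d..0x10] <- [55 7b 2d c3]
D2: mem[0x01..0x04] <- [bf b2 29 40]
D3: mem[0x0c..0x0f] <- [a7 32 12 12]
D4: mem[0x00..0x07] <- [63 91 50 75 38 a7 32 12]
query mem[0x0f]=0x12, mem[0x10]=0xc3, mem[0x04]=0x38, mem[0x0d]=0x32

MEM[0x0f,0x10,0x04,0x0d] = 12 c3 38 32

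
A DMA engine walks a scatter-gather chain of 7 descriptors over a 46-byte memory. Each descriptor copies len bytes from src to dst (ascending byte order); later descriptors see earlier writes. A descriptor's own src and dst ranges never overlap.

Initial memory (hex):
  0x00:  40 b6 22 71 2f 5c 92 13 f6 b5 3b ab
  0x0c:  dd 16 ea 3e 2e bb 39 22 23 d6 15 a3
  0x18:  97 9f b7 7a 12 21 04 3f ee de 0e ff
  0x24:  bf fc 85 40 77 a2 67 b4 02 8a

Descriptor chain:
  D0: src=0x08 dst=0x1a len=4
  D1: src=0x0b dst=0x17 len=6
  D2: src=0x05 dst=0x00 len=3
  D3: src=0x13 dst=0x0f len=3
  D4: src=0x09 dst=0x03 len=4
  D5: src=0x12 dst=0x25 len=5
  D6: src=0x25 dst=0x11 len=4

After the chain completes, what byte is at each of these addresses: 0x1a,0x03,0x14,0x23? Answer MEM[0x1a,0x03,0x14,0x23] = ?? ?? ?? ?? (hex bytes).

  after D0: wrote 4B at 0x1a = f6b53bab
  after D1: wrote 6B at 0x17 = abdd16ea3e2e
  after D2: wrote 3B at 0x00 = 5c9213
  after D3: wrote 3B at 0x0f = 2223d6
  after D4: wrote 4B at 0x03 = b53babdd
  after D5: wrote 5B at 0x25 = 392223d615
  after D6: wrote 4B at 0x11 = 392223d6
query mem[0x1a]=0xea, mem[0x03]=0xb5, mem[0x14]=0xd6, mem[0x23]=0xff

MEM[0x1a,0x03,0x14,0x23] = ea b5 d6 ff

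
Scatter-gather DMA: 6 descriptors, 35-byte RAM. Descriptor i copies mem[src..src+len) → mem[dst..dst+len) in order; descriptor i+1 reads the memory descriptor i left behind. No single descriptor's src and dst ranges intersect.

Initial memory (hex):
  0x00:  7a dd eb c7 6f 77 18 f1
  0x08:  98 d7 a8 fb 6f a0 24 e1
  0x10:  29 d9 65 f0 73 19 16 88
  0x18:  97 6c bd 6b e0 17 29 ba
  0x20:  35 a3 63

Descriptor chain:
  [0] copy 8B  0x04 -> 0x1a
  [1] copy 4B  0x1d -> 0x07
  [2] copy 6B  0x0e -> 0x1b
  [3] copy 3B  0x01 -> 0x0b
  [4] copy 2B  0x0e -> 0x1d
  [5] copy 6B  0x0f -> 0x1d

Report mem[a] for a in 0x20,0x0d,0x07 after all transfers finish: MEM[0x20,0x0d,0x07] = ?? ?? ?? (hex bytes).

#0 dst[0x1a+8] := {0x6f,0x77,0x18,0xf1,0x98,0xd7,0xa8,0xfb}
#1 dst[0x07+4] := {0xf1,0x98,0xd7,0xa8}
#2 dst[0x1b+6] := {0x24,0xe1,0x29,0xd9,0x65,0xf0}
#3 dst[0x0b+3] := {0xdd,0xeb,0xc7}
#4 dst[0x1d+2] := {0x24,0xe1}
#5 dst[0x1d+6] := {0xe1,0x29,0xd9,0x65,0xf0,0x73}
query mem[0x20]=0x65, mem[0x0d]=0xc7, mem[0x07]=0xf1

MEM[0x20,0x0d,0x07] = 65 c7 f1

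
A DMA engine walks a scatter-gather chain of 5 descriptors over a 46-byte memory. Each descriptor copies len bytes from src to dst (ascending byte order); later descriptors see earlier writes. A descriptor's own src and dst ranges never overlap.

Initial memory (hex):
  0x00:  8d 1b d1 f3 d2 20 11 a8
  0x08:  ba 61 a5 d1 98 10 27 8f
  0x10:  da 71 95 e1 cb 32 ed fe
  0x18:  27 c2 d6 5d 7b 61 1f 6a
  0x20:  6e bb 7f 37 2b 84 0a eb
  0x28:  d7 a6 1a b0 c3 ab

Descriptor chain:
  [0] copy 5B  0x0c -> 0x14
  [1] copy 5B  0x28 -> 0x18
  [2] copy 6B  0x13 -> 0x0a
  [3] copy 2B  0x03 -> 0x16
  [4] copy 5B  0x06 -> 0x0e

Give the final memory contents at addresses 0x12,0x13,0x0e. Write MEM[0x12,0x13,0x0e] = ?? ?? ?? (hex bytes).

#0 dst[0x14+5] := {0x98,0x10,0x27,0x8f,0xda}
#1 dst[0x18+5] := {0xd7,0xa6,0x1a,0xb0,0xc3}
#2 dst[0x0a+6] := {0xe1,0x98,0x10,0x27,0x8f,0xd7}
#3 dst[0x16+2] := {0xf3,0xd2}
#4 dst[0x0e+5] := {0x11,0xa8,0xba,0x61,0xe1}
query mem[0x12]=0xe1, mem[0x13]=0xe1, mem[0x0e]=0x11

MEM[0x12,0x13,0x0e] = e1 e1 11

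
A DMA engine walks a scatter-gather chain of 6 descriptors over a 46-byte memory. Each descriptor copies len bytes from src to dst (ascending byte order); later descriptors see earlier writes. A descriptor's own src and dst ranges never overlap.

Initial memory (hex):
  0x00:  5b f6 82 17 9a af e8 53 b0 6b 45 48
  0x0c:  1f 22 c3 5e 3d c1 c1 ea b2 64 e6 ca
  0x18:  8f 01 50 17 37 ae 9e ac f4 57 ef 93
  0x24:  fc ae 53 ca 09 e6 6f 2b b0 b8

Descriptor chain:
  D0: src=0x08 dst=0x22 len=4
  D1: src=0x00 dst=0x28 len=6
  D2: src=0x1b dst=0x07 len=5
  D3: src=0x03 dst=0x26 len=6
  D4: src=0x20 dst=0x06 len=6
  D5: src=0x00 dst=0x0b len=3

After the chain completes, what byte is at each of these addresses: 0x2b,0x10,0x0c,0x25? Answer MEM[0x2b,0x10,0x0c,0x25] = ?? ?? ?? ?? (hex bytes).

MEM[0x2b,0x10,0x0c,0x25] = 37 3d f6 48

  after D0: wrote 4B at 0x22 = b06b4548
  after D1: wrote 6B at 0x28 = 5bf682179aaf
  after D2: wrote 5B at 0x07 = 1737ae9eac
  after D3: wrote 6B at 0x26 = 179aafe81737
  after D4: wrote 6B at 0x06 = f457b06b4548
  after D5: wrote 3B at 0x0b = 5bf682
query mem[0x2b]=0x37, mem[0x10]=0x3d, mem[0x0c]=0xf6, mem[0x25]=0x48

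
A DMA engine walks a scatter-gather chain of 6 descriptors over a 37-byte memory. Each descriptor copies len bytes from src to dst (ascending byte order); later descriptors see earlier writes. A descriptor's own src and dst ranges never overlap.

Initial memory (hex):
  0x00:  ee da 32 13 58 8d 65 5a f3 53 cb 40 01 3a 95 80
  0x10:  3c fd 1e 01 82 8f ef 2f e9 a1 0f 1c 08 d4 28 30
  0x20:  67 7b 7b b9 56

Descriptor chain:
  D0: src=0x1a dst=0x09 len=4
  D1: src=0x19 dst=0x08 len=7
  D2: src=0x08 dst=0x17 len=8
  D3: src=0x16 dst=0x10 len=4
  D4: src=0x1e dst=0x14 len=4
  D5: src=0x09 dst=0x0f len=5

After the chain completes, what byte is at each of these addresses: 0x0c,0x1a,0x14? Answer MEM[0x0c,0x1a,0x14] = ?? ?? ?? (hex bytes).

MEM[0x0c,0x1a,0x14] = d4 08 80

  after D0: wrote 4B at 0x09 = 0f1c08d4
  after D1: wrote 7B at 0x08 = a10f1c08d42830
  after D2: wrote 8B at 0x17 = a10f1c08d4283080
  after D3: wrote 4B at 0x10 = efa10f1c
  after D4: wrote 4B at 0x14 = 8030677b
  after D5: wrote 5B at 0x0f = 0f1c08d428
query mem[0x0c]=0xd4, mem[0x1a]=0x08, mem[0x14]=0x80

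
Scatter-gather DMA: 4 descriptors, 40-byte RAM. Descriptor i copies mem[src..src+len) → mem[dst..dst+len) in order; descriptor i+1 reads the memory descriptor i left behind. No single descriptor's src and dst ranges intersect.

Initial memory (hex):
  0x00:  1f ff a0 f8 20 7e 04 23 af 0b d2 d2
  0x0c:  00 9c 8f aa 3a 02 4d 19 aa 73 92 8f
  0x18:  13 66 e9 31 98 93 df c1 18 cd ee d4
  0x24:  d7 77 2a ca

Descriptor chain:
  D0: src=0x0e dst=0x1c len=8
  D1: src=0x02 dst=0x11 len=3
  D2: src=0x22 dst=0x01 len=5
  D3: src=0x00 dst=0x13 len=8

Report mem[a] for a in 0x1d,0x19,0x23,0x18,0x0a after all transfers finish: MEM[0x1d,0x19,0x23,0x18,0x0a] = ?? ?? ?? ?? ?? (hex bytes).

D0: mem[0x1c..0x23] <- [8f aa 3a 02 4d 19 aa 73]
D1: mem[0x11..0x13] <- [a0 f8 20]
D2: mem[0x01..0x05] <- [aa 73 d7 77 2a]
D3: mem[0x13..0x1a] <- [1f aa 73 d7 77 2a 04 23]
query mem[0x1d]=0xaa, mem[0x19]=0x04, mem[0x23]=0x73, mem[0x18]=0x2a, mem[0x0a]=0xd2

MEM[0x1d,0x19,0x23,0x18,0x0a] = aa 04 73 2a d2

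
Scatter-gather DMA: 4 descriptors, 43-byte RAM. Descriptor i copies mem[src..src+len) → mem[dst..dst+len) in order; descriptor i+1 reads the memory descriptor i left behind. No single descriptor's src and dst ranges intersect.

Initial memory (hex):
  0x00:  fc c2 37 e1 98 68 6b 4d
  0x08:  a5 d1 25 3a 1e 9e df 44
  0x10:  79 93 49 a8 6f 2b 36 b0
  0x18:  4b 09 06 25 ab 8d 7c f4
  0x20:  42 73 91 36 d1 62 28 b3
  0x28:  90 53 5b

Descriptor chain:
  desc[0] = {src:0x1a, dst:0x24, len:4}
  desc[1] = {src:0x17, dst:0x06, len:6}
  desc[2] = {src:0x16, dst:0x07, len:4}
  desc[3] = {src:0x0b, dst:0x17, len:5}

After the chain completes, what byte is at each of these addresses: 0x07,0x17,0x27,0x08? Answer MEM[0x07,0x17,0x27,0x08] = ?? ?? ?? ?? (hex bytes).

MEM[0x07,0x17,0x27,0x08] = 36 ab 8d b0

  after D0: wrote 4B at 0x24 = 0625ab8d
  after D1: wrote 6B at 0x06 = b04b090625ab
  after D2: wrote 4B at 0x07 = 36b04b09
  after D3: wrote 5B at 0x17 = ab1e9edf44
query mem[0x07]=0x36, mem[0x17]=0xab, mem[0x27]=0x8d, mem[0x08]=0xb0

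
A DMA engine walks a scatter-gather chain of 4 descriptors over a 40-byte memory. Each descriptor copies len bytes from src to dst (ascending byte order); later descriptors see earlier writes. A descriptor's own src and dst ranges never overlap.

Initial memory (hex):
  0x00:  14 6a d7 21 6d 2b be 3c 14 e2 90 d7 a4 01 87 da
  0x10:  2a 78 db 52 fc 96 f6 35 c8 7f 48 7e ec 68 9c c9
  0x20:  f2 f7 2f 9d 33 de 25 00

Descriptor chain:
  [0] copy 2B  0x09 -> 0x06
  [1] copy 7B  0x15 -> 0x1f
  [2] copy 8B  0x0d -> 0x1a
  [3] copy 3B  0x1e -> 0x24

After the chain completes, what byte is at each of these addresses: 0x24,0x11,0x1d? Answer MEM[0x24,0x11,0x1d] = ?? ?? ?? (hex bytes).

MEM[0x24,0x11,0x1d] = 78 78 2a

[0] 0x09->0x06 len=2 : e2 90
[1] 0x15->0x1f len=7 : 96 f6 35 c8 7f 48 7e
[2] 0x0d->0x1a len=8 : 01 87 da 2a 78 db 52 fc
[3] 0x1e->0x24 len=3 : 78 db 52
query mem[0x24]=0x78, mem[0x11]=0x78, mem[0x1d]=0x2a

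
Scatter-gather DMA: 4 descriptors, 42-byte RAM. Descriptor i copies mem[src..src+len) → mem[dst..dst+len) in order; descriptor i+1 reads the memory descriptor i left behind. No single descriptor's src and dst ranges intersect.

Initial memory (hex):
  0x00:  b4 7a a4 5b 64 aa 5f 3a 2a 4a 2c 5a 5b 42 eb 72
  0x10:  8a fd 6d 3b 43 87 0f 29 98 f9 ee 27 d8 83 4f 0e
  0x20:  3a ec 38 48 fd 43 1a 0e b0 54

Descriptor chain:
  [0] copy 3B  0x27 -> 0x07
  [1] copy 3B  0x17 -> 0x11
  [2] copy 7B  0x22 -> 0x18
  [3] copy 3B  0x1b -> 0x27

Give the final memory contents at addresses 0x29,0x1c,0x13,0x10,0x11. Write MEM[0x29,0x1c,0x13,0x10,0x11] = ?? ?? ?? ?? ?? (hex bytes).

#0 dst[0x07+3] := {0x0e,0xb0,0x54}
#1 dst[0x11+3] := {0x29,0x98,0xf9}
#2 dst[0x18+7] := {0x38,0x48,0xfd,0x43,0x1a,0x0e,0xb0}
#3 dst[0x27+3] := {0x43,0x1a,0x0e}
query mem[0x29]=0x0e, mem[0x1c]=0x1a, mem[0x13]=0xf9, mem[0x10]=0x8a, mem[0x11]=0x29

MEM[0x29,0x1c,0x13,0x10,0x11] = 0e 1a f9 8a 29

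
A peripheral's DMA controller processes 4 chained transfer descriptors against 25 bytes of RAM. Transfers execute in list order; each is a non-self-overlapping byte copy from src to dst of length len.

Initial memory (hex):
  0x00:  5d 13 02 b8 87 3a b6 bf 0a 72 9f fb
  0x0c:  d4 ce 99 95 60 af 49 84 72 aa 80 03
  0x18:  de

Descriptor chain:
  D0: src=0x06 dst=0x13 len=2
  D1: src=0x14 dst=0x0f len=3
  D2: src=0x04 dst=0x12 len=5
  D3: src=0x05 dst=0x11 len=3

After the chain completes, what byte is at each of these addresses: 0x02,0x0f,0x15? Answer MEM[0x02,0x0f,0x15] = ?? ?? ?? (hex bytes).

MEM[0x02,0x0f,0x15] = 02 bf bf

[0] 0x06->0x13 len=2 : b6 bf
[1] 0x14->0x0f len=3 : bf aa 80
[2] 0x04->0x12 len=5 : 87 3a b6 bf 0a
[3] 0x05->0x11 len=3 : 3a b6 bf
query mem[0x02]=0x02, mem[0x0f]=0xbf, mem[0x15]=0xbf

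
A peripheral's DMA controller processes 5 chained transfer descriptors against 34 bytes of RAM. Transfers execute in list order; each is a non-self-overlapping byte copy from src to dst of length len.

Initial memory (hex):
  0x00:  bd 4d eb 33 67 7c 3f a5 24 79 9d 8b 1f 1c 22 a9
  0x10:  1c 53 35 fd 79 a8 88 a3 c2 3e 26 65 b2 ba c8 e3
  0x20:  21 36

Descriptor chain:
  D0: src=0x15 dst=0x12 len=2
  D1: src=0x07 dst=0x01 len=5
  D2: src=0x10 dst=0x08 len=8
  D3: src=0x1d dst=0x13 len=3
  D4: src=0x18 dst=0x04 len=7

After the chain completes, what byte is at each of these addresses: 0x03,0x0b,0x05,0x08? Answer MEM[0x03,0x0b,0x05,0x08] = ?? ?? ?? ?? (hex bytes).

#0 dst[0x12+2] := {0xa8,0x88}
#1 dst[0x01+5] := {0xa5,0x24,0x79,0x9d,0x8b}
#2 dst[0x08+8] := {0x1c,0x53,0xa8,0x88,0x79,0xa8,0x88,0xa3}
#3 dst[0x13+3] := {0xba,0xc8,0xe3}
#4 dst[0x04+7] := {0xc2,0x3e,0x26,0x65,0xb2,0xba,0xc8}
query mem[0x03]=0x79, mem[0x0b]=0x88, mem[0x05]=0x3e, mem[0x08]=0xb2

MEM[0x03,0x0b,0x05,0x08] = 79 88 3e b2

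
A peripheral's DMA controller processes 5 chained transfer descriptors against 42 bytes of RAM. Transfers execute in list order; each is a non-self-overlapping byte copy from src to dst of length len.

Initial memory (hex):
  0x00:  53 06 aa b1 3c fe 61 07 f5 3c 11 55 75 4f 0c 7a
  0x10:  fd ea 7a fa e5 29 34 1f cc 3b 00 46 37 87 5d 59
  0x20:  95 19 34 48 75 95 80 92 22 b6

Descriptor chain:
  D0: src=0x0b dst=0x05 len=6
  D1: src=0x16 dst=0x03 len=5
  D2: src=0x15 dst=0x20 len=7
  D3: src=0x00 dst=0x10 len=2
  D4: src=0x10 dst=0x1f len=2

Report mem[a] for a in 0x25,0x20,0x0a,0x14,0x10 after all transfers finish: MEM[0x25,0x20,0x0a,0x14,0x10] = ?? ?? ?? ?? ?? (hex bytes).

  after D0: wrote 6B at 0x05 = 55754f0c7afd
  after D1: wrote 5B at 0x03 = 341fcc3b00
  after D2: wrote 7B at 0x20 = 29341fcc3b0046
  after D3: wrote 2B at 0x10 = 5306
  after D4: wrote 2B at 0x1f = 5306
query mem[0x25]=0x00, mem[0x20]=0x06, mem[0x0a]=0xfd, mem[0x14]=0xe5, mem[0x10]=0x53

MEM[0x25,0x20,0x0a,0x14,0x10] = 00 06 fd e5 53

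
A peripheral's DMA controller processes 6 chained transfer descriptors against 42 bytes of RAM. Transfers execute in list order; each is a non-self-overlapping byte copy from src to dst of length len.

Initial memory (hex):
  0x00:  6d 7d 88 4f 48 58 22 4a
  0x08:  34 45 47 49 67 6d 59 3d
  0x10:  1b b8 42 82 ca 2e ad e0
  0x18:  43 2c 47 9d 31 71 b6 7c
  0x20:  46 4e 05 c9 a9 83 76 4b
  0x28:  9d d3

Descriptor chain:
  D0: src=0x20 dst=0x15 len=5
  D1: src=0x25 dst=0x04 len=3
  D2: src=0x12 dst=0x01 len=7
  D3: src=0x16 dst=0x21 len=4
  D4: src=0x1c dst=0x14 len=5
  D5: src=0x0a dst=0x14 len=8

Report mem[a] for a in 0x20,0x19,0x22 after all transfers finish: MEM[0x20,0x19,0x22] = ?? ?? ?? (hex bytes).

MEM[0x20,0x19,0x22] = 46 3d 05

  after D0: wrote 5B at 0x15 = 464e05c9a9
  after D1: wrote 3B at 0x04 = 83764b
  after D2: wrote 7B at 0x01 = 4282ca464e05c9
  after D3: wrote 4B at 0x21 = 4e05c9a9
  after D4: wrote 5B at 0x14 = 3171b67c46
  after D5: wrote 8B at 0x14 = 4749676d593d1bb8
query mem[0x20]=0x46, mem[0x19]=0x3d, mem[0x22]=0x05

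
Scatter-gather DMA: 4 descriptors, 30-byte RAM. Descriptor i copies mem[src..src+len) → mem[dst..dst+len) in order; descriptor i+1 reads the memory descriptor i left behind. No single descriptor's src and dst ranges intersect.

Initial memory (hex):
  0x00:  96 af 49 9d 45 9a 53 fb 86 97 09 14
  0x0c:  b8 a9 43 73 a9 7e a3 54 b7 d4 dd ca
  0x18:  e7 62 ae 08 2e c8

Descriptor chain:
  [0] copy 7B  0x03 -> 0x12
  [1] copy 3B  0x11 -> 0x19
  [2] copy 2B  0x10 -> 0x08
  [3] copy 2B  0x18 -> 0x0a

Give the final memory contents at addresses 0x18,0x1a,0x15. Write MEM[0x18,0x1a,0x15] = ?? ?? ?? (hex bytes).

[0] 0x03->0x12 len=7 : 9d 45 9a 53 fb 86 97
[1] 0x11->0x19 len=3 : 7e 9d 45
[2] 0x10->0x08 len=2 : a9 7e
[3] 0x18->0x0a len=2 : 97 7e
query mem[0x18]=0x97, mem[0x1a]=0x9d, mem[0x15]=0x53

MEM[0x18,0x1a,0x15] = 97 9d 53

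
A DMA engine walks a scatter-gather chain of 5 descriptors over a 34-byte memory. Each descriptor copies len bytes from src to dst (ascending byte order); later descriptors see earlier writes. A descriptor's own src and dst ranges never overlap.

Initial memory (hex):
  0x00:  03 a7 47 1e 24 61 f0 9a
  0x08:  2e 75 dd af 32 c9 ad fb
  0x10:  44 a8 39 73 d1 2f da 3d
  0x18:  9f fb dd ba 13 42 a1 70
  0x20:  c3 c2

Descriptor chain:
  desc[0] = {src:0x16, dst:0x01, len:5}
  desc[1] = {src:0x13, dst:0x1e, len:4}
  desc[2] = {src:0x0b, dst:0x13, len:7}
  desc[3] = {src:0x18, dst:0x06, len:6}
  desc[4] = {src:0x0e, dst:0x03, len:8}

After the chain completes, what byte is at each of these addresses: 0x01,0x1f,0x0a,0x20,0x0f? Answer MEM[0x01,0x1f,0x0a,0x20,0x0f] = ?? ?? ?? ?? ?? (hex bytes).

D0: mem[0x01..0x05] <- [da 3d 9f fb dd]
D1: mem[0x1e..0x21] <- [73 d1 2f da]
D2: mem[0x13..0x19] <- [af 32 c9 ad fb 44 a8]
D3: mem[0x06..0x0b] <- [44 a8 dd ba 13 42]
D4: mem[0x03..0x0a] <- [ad fb 44 a8 39 af 32 c9]
query mem[0x01]=0xda, mem[0x1f]=0xd1, mem[0x0a]=0xc9, mem[0x20]=0x2f, mem[0x0f]=0xfb

MEM[0x01,0x1f,0x0a,0x20,0x0f] = da d1 c9 2f fb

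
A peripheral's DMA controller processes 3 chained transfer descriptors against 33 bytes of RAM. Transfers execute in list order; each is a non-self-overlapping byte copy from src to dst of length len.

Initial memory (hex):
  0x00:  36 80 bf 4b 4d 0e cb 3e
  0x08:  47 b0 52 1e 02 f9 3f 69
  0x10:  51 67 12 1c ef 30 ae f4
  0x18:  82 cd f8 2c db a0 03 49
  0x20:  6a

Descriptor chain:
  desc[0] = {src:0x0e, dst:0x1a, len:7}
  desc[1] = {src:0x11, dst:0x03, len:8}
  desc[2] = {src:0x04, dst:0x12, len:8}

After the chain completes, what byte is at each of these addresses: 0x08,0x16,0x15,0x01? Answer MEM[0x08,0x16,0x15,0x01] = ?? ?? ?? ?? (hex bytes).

MEM[0x08,0x16,0x15,0x01] = ae ae 30 80

D0: mem[0x1a..0x20] <- [3f 69 51 67 12 1c ef]
D1: mem[0x03..0x0a] <- [67 12 1c ef 30 ae f4 82]
D2: mem[0x12..0x19] <- [12 1c ef 30 ae f4 82 1e]
query mem[0x08]=0xae, mem[0x16]=0xae, mem[0x15]=0x30, mem[0x01]=0x80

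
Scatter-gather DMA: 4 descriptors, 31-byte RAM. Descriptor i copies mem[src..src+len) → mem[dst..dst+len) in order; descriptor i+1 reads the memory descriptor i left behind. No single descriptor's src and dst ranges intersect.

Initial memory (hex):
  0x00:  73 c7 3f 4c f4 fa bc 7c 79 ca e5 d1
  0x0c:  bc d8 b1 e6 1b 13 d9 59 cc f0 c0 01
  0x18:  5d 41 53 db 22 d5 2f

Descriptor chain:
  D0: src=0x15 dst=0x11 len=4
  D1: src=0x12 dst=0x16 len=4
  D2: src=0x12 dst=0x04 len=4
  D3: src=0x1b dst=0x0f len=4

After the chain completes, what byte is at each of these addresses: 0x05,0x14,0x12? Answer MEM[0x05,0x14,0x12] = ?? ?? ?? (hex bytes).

MEM[0x05,0x14,0x12] = 01 5d 2f

#0 dst[0x11+4] := {0xf0,0xc0,0x01,0x5d}
#1 dst[0x16+4] := {0xc0,0x01,0x5d,0xf0}
#2 dst[0x04+4] := {0xc0,0x01,0x5d,0xf0}
#3 dst[0x0f+4] := {0xdb,0x22,0xd5,0x2f}
query mem[0x05]=0x01, mem[0x14]=0x5d, mem[0x12]=0x2f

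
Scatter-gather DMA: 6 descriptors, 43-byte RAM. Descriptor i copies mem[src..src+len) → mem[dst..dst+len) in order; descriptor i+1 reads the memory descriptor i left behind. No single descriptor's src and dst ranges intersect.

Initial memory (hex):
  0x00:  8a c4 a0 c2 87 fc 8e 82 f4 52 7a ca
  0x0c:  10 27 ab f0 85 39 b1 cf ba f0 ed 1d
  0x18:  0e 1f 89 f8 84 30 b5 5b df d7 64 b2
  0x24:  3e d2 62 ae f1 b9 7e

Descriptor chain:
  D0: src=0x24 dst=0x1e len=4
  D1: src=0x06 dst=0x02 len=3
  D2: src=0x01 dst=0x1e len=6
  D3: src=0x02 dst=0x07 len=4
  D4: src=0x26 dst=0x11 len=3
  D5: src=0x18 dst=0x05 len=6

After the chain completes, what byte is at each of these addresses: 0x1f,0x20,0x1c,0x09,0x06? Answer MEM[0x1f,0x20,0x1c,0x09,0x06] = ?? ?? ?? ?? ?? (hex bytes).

MEM[0x1f,0x20,0x1c,0x09,0x06] = 8e 82 84 84 1f

#0 dst[0x1e+4] := {0x3e,0xd2,0x62,0xae}
#1 dst[0x02+3] := {0x8e,0x82,0xf4}
#2 dst[0x1e+6] := {0xc4,0x8e,0x82,0xf4,0xfc,0x8e}
#3 dst[0x07+4] := {0x8e,0x82,0xf4,0xfc}
#4 dst[0x11+3] := {0x62,0xae,0xf1}
#5 dst[0x05+6] := {0x0e,0x1f,0x89,0xf8,0x84,0x30}
query mem[0x1f]=0x8e, mem[0x20]=0x82, mem[0x1c]=0x84, mem[0x09]=0x84, mem[0x06]=0x1f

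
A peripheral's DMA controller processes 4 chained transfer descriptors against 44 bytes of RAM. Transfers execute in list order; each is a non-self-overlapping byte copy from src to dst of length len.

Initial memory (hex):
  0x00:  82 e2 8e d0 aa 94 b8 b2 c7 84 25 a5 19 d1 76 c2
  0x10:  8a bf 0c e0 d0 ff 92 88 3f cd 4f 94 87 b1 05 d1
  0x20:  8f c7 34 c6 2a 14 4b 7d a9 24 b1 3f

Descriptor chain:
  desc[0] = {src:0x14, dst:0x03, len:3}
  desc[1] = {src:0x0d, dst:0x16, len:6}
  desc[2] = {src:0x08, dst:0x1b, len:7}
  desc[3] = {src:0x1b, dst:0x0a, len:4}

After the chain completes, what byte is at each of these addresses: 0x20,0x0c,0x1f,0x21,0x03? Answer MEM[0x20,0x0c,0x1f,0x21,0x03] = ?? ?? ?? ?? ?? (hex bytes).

[0] 0x14->0x03 len=3 : d0 ff 92
[1] 0x0d->0x16 len=6 : d1 76 c2 8a bf 0c
[2] 0x08->0x1b len=7 : c7 84 25 a5 19 d1 76
[3] 0x1b->0x0a len=4 : c7 84 25 a5
query mem[0x20]=0xd1, mem[0x0c]=0x25, mem[0x1f]=0x19, mem[0x21]=0x76, mem[0x03]=0xd0

MEM[0x20,0x0c,0x1f,0x21,0x03] = d1 25 19 76 d0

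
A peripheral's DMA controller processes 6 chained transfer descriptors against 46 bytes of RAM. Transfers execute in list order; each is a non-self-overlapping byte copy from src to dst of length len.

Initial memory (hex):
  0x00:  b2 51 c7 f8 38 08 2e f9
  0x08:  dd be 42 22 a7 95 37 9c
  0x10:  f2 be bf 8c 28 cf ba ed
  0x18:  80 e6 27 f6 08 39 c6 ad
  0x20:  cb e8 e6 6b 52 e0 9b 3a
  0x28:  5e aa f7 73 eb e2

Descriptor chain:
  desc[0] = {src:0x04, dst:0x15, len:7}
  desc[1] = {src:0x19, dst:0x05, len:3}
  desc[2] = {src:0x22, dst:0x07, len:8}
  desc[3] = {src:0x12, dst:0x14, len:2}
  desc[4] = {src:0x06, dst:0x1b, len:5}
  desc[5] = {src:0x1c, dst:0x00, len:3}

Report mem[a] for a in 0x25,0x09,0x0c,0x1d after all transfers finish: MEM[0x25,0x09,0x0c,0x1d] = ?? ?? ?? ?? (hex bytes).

MEM[0x25,0x09,0x0c,0x1d] = e0 52 3a 6b

  after D0: wrote 7B at 0x15 = 38082ef9ddbe42
  after D1: wrote 3B at 0x05 = ddbe42
  after D2: wrote 8B at 0x07 = e66b52e09b3a5eaa
  after D3: wrote 2B at 0x14 = bf8c
  after D4: wrote 5B at 0x1b = bee66b52e0
  after D5: wrote 3B at 0x00 = e66b52
query mem[0x25]=0xe0, mem[0x09]=0x52, mem[0x0c]=0x3a, mem[0x1d]=0x6b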